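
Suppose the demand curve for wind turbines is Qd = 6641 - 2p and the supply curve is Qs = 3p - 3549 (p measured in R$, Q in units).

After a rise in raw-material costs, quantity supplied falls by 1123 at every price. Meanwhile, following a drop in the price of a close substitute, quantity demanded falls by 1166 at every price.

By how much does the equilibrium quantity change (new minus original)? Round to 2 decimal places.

-1148.80

Original equilibrium: 6641 - 2p = 3p - 3549 gives 10190 = 5p, so p = 2038 and Q = 2565.
After the shift, demand is Qd = 5475 - 2p and supply is Qs = 3p - 4672.
New equilibrium: 5475 - 2p = 3p - 4672 ⇒ 10147 = 5p ⇒ p = 2029.4, Q = 1416.2.
ΔQ = 1416.2 − 2565 = -1148.80.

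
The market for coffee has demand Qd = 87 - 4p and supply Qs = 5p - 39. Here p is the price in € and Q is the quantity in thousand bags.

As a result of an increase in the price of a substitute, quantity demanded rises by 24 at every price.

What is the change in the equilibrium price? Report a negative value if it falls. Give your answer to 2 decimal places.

Solve the original market: 87 - 4p = 5p - 39, hence p = 14 and Q = 31.
The new curves are Qd = 111 - 4p (demand) and Qs = 5p - 39 (supply).
Clearing the new market: 111 - 4p = 5p - 39, so p = 50/3 ≈ 16.6667 and Q = 133/3 ≈ 44.3333.
Δp = 16.6667 − 14 = +2.67.

+2.67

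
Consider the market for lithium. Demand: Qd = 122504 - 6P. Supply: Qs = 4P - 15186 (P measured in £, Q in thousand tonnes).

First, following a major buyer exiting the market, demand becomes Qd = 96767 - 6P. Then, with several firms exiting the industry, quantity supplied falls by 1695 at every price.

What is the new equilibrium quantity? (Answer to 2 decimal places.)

28578.20

Original equilibrium: 122504 - 6P = 4P - 15186 gives 137690 = 10P, so P = 13769 and Q = 39890.
With the change applied: demand Qd = 96767 - 6P, supply Qs = 4P - 16881.
Setting them equal: 96767 - 6P = 4P - 16881 → 113648 = 10P, so P = 11364.8 and Q = 28578.2.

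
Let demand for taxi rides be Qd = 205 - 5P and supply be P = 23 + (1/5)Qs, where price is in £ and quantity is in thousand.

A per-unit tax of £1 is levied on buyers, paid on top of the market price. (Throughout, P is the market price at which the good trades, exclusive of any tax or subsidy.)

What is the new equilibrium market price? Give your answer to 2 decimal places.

31.50

Before the shock: 205 - 5P = 5P - 115 ⇒ 320 = 10P ⇒ P = 32, Q = 45.
Since buyers pay the price plus the tax, the effective demand curve becomes Qd = 200 - 5P.
Equate the new curves: 200 - 5P = 5P - 115, giving 315 = 10P, P = 31.5, Q = 42.5.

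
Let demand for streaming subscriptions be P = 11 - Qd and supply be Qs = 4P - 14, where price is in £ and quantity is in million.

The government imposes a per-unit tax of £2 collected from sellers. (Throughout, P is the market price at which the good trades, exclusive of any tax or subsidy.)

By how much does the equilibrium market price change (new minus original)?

+1.6

Solve the original market: 11 - P = 4P - 14, hence P = 5 and Q = 6.
Since sellers keep the price net of the tax, the effective supply curve becomes Qs = 4P - 22.
Equate the new curves: 11 - P = 4P - 22, giving 33 = 5P, P = 6.6, Q = 4.4.
ΔP = 6.6 − 5 = +1.6.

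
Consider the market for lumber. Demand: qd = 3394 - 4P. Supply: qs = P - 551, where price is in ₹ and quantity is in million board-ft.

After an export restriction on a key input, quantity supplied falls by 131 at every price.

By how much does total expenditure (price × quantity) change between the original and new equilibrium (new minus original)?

-79197.36

Initially, 3394 - 4P = P - 551, so 3945 = 5P and P = 789, q = 238.
After the shift, demand is qd = 3394 - 4P and supply is qs = P - 682.
Equate the new curves: 3394 - 4P = P - 682, giving 4076 = 5P, P = 815.2, q = 133.2.
Expenditure moves from 789×238 = 187782 to 815.2×133.2 = 108584.64; change = -79197.36.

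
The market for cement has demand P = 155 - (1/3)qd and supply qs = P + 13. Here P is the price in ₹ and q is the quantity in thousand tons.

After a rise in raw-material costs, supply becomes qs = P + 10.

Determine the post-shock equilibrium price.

Solve the original market: 465 - 3P = P + 13, hence P = 113 and q = 126.
With the change applied: demand qd = 465 - 3P, supply qs = P + 10.
Setting them equal: 465 - 3P = P + 10 → 455 = 4P, so P = 113.75 and q = 123.75.

113.75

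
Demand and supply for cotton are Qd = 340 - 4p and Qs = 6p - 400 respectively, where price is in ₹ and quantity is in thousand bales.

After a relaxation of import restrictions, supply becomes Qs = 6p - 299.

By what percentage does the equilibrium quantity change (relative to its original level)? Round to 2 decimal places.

+91.82

Solve the original market: 340 - 4p = 6p - 400, hence p = 74 and Q = 44.
With the change applied: demand Qd = 340 - 4p, supply Qs = 6p - 299.
Setting them equal: 340 - 4p = 6p - 299 → 639 = 10p, so p = 63.9 and Q = 84.4.
%ΔQ = (84.4 − 44) / 44 × 100 = +91.82%.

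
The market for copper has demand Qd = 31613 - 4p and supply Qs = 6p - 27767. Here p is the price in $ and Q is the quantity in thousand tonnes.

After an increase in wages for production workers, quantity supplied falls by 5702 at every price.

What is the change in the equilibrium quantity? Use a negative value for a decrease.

-2280.8

Original equilibrium: 31613 - 4p = 6p - 27767 gives 59380 = 10p, so p = 5938 and Q = 7861.
After the shift, demand is Qd = 31613 - 4p and supply is Qs = 6p - 33469.
Equate the new curves: 31613 - 4p = 6p - 33469, giving 65082 = 10p, p = 6508.2, Q = 5580.2.
ΔQ = 5580.2 − 7861 = -2280.8.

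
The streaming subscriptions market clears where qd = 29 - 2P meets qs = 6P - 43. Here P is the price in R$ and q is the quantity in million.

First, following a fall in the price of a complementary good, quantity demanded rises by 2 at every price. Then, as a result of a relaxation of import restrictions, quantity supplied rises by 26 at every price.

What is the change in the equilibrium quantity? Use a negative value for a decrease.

Before the shock: 29 - 2P = 6P - 43 ⇒ 72 = 8P ⇒ P = 9, q = 11.
With the change applied: demand qd = 31 - 2P, supply qs = 6P - 17.
New equilibrium: 31 - 2P = 6P - 17 ⇒ 48 = 8P ⇒ P = 6, q = 19.
Δq = 19 − 11 = +8.

+8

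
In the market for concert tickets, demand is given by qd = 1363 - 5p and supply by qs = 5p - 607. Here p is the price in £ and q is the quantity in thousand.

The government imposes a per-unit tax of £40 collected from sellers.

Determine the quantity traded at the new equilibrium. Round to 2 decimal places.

Initially, 1363 - 5p = 5p - 607, so 1970 = 10p and p = 197, q = 378.
Since sellers keep the price net of the tax, the effective supply curve becomes qs = 5p - 807.
Equate the new curves: 1363 - 5p = 5p - 807, giving 2170 = 10p, p = 217, q = 278.

278.00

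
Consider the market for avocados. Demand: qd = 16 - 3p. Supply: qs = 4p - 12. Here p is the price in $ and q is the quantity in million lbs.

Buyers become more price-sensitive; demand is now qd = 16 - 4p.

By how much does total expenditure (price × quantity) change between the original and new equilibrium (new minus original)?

-9

Solve the original market: 16 - 3p = 4p - 12, hence p = 4 and q = 4.
The shock moves the curves to qd = 16 - 4p and qs = 4p - 12.
New equilibrium: 16 - 4p = 4p - 12 ⇒ 28 = 8p ⇒ p = 3.5, q = 2.
Expenditure moves from 4×4 = 16 to 3.5×2 = 7; change = -9.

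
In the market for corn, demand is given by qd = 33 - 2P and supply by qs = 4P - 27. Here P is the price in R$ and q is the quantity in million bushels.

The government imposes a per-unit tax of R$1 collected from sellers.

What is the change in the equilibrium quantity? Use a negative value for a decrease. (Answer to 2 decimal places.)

Solve the original market: 33 - 2P = 4P - 27, hence P = 10 and q = 13.
Since sellers keep the price net of the tax, the effective supply curve becomes qs = 4P - 31.
New equilibrium: 33 - 2P = 4P - 31 ⇒ 64 = 6P ⇒ P = 32/3 ≈ 10.6667, q = 35/3 ≈ 11.6667.
Δq = 11.6667 − 13 = -1.33.

-1.33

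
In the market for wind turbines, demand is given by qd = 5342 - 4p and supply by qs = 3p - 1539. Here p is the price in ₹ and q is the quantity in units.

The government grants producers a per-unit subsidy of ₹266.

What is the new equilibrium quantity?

Solve the original market: 5342 - 4p = 3p - 1539, hence p = 983 and q = 1410.
Since sellers receive the price plus the subsidy, the effective supply curve becomes qs = 3p - 741.
Clearing the new market: 5342 - 4p = 3p - 741, so p = 869 and q = 1866.

1866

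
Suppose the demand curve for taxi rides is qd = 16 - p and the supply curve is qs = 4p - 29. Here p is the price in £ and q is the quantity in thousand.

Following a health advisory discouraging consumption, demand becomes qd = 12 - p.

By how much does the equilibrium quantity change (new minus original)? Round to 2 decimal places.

Original equilibrium: 16 - p = 4p - 29 gives 45 = 5p, so p = 9 and q = 7.
With the change applied: demand qd = 12 - p, supply qs = 4p - 29.
Equate the new curves: 12 - p = 4p - 29, giving 41 = 5p, p = 8.2, q = 3.8.
Δq = 3.8 − 7 = -3.20.

-3.20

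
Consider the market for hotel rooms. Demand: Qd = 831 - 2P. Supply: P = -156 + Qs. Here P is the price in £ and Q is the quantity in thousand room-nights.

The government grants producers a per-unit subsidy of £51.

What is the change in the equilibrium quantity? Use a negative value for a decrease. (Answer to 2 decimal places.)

+34.00

Before the shock: 831 - 2P = P + 156 ⇒ 675 = 3P ⇒ P = 225, Q = 381.
Since sellers receive the price plus the subsidy, the effective supply curve becomes Qs = P + 207.
New equilibrium: 831 - 2P = P + 207 ⇒ 624 = 3P ⇒ P = 208, Q = 415.
ΔQ = 415 − 381 = +34.00.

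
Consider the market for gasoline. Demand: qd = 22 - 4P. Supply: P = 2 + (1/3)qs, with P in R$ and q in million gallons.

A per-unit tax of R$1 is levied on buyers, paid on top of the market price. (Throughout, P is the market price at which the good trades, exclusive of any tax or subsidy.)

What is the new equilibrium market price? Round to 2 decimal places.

Before the shock: 22 - 4P = 3P - 6 ⇒ 28 = 7P ⇒ P = 4, q = 6.
Since buyers pay the price plus the tax, the effective demand curve becomes qd = 18 - 4P.
New equilibrium: 18 - 4P = 3P - 6 ⇒ 24 = 7P ⇒ P = 24/7 ≈ 3.4286, q = 30/7 ≈ 4.2857.

3.43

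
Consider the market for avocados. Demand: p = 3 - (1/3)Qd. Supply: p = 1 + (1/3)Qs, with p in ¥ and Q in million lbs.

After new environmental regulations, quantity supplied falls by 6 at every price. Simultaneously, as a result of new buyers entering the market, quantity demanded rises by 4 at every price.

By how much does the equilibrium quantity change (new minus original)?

Solve the original market: 9 - 3p = 3p - 3, hence p = 2 and Q = 3.
The new curves are Qd = 13 - 3p (demand) and Qs = 3p - 9 (supply).
Setting them equal: 13 - 3p = 3p - 9 → 22 = 6p, so p = 11/3 ≈ 3.6667 and Q = 2.
ΔQ = 2 − 3 = -1.

-1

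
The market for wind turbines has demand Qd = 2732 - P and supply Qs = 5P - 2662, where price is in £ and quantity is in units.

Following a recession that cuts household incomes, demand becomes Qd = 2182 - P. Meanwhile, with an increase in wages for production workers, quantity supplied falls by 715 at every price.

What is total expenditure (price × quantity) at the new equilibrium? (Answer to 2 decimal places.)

Before the shock: 2732 - P = 5P - 2662 ⇒ 5394 = 6P ⇒ P = 899, Q = 1833.
The shock moves the curves to Qd = 2182 - P and Qs = 5P - 3377.
New equilibrium: 2182 - P = 5P - 3377 ⇒ 5559 = 6P ⇒ P = 926.5, Q = 1255.5.
New expenditure = 926.5 × 1255.5 = 1163220.75.

1163220.75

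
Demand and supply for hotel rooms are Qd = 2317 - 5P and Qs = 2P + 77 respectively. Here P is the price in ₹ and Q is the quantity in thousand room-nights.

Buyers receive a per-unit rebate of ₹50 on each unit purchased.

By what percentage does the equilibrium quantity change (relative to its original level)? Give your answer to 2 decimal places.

Before the shock: 2317 - 5P = 2P + 77 ⇒ 2240 = 7P ⇒ P = 320, Q = 717.
Since buyers' out-of-pocket price is the market price minus the rebate, the effective demand curve becomes Qd = 2567 - 5P.
Clearing the new market: 2567 - 5P = 2P + 77, so P = 2490/7 ≈ 355.7143 and Q = 5519/7 ≈ 788.4286.
%ΔQ = (788.4286 − 717) / 717 × 100 = +9.96%.

+9.96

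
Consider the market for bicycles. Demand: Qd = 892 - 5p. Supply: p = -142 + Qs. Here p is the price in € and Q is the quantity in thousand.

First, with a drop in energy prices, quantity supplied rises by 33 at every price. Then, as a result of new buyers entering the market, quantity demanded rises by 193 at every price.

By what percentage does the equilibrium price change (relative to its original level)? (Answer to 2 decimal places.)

Before the shock: 892 - 5p = p + 142 ⇒ 750 = 6p ⇒ p = 125, Q = 267.
With the change applied: demand Qd = 1085 - 5p, supply Qs = p + 175.
Equate the new curves: 1085 - 5p = p + 175, giving 910 = 6p, p = 455/3 ≈ 151.6667, Q = 980/3 ≈ 326.6667.
%Δp = (151.6667 − 125) / 125 × 100 = +21.33%.

+21.33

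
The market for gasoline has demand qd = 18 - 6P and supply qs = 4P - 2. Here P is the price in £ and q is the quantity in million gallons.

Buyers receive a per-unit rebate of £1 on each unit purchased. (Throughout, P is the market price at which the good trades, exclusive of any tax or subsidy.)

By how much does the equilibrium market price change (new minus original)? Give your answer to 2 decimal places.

Original equilibrium: 18 - 6P = 4P - 2 gives 20 = 10P, so P = 2 and q = 6.
Since buyers' out-of-pocket price is the market price minus the rebate, the effective demand curve becomes qd = 24 - 6P.
Clearing the new market: 24 - 6P = 4P - 2, so P = 2.6 and q = 8.4.
ΔP = 2.6 − 2 = +0.60.

+0.60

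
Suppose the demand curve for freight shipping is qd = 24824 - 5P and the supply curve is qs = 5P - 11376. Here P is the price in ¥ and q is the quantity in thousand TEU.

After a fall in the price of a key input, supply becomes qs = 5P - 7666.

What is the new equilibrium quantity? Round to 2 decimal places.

8579.00

Before the shock: 24824 - 5P = 5P - 11376 ⇒ 36200 = 10P ⇒ P = 3620, q = 6724.
The new curves are qd = 24824 - 5P (demand) and qs = 5P - 7666 (supply).
Equate the new curves: 24824 - 5P = 5P - 7666, giving 32490 = 10P, P = 3249, q = 8579.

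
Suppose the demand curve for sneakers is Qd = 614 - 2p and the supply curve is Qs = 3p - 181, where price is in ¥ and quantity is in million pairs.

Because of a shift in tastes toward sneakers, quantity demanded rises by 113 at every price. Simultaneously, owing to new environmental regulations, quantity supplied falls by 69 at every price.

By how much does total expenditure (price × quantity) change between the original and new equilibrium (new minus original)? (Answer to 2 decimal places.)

+18629.48

Initially, 614 - 2p = 3p - 181, so 795 = 5p and p = 159, Q = 296.
The new curves are Qd = 727 - 2p (demand) and Qs = 3p - 250 (supply).
Equate the new curves: 727 - 2p = 3p - 250, giving 977 = 5p, p = 195.4, Q = 336.2.
Expenditure moves from 159×296 = 47064 to 195.4×336.2 = 65693.48; change = +18629.48.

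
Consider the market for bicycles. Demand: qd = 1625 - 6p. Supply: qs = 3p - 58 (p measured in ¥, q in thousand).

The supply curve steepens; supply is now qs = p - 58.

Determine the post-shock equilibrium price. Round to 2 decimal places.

240.43

Original equilibrium: 1625 - 6p = 3p - 58 gives 1683 = 9p, so p = 187 and q = 503.
The new curves are qd = 1625 - 6p (demand) and qs = p - 58 (supply).
Equate the new curves: 1625 - 6p = p - 58, giving 1683 = 7p, p = 1683/7 ≈ 240.4286, q = 1277/7 ≈ 182.4286.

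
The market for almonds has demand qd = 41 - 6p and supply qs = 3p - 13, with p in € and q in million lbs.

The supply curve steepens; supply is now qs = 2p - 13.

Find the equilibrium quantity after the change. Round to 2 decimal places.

0.50

Original equilibrium: 41 - 6p = 3p - 13 gives 54 = 9p, so p = 6 and q = 5.
With the change applied: demand qd = 41 - 6p, supply qs = 2p - 13.
Equate the new curves: 41 - 6p = 2p - 13, giving 54 = 8p, p = 6.75, q = 0.5.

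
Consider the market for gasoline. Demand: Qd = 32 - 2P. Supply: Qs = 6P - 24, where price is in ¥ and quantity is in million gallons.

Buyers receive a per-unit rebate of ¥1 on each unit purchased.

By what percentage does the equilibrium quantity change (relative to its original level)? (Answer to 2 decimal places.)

Original equilibrium: 32 - 2P = 6P - 24 gives 56 = 8P, so P = 7 and Q = 18.
Since buyers' out-of-pocket price is the market price minus the rebate, the effective demand curve becomes Qd = 34 - 2P.
Clearing the new market: 34 - 2P = 6P - 24, so P = 7.25 and Q = 19.5.
%ΔQ = (19.5 − 18) / 18 × 100 = +8.33%.

+8.33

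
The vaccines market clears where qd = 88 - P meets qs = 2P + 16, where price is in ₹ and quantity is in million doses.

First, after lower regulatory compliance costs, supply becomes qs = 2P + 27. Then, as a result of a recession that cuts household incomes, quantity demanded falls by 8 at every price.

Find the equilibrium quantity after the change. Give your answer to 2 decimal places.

Before the shock: 88 - P = 2P + 16 ⇒ 72 = 3P ⇒ P = 24, q = 64.
The new curves are qd = 80 - P (demand) and qs = 2P + 27 (supply).
Setting them equal: 80 - P = 2P + 27 → 53 = 3P, so P = 53/3 ≈ 17.6667 and q = 187/3 ≈ 62.3333.

62.33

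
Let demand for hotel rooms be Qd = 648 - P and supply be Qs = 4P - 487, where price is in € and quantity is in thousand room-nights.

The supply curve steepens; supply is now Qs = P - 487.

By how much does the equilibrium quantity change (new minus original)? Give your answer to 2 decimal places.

-340.50

Initially, 648 - P = 4P - 487, so 1135 = 5P and P = 227, Q = 421.
The shock moves the curves to Qd = 648 - P and Qs = P - 487.
Setting them equal: 648 - P = P - 487 → 1135 = 2P, so P = 567.5 and Q = 80.5.
ΔQ = 80.5 − 421 = -340.50.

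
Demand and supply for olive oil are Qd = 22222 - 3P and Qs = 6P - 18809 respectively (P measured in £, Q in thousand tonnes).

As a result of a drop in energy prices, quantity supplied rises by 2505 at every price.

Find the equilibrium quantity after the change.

9380

Initially, 22222 - 3P = 6P - 18809, so 41031 = 9P and P = 4559, Q = 8545.
With the change applied: demand Qd = 22222 - 3P, supply Qs = 6P - 16304.
New equilibrium: 22222 - 3P = 6P - 16304 ⇒ 38526 = 9P ⇒ P = 12842/3 ≈ 4280.6667, Q = 9380.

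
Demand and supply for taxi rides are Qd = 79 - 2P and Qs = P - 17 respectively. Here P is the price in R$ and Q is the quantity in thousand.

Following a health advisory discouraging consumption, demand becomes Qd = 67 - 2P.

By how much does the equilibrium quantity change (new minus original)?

Solve the original market: 79 - 2P = P - 17, hence P = 32 and Q = 15.
The shock moves the curves to Qd = 67 - 2P and Qs = P - 17.
Clearing the new market: 67 - 2P = P - 17, so P = 28 and Q = 11.
ΔQ = 11 − 15 = -4.

-4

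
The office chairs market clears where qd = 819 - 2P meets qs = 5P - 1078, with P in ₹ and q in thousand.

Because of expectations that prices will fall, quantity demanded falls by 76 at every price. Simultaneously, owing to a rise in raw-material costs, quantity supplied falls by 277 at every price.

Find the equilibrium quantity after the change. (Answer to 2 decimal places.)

143.57

Solve the original market: 819 - 2P = 5P - 1078, hence P = 271 and q = 277.
After the shift, demand is qd = 743 - 2P and supply is qs = 5P - 1355.
Clearing the new market: 743 - 2P = 5P - 1355, so P = 2098/7 ≈ 299.7143 and q = 1005/7 ≈ 143.5714.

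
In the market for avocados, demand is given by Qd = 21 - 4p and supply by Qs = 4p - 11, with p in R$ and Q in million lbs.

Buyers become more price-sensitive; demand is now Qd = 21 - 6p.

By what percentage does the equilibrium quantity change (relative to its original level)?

Solve the original market: 21 - 4p = 4p - 11, hence p = 4 and Q = 5.
The new curves are Qd = 21 - 6p (demand) and Qs = 4p - 11 (supply).
New equilibrium: 21 - 6p = 4p - 11 ⇒ 32 = 10p ⇒ p = 3.2, Q = 1.8.
%ΔQ = (1.8 − 5) / 5 × 100 = -64%.

-64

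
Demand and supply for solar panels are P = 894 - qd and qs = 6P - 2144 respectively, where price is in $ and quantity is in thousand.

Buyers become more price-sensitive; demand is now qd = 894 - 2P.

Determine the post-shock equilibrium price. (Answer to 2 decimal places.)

379.75

Solve the original market: 894 - P = 6P - 2144, hence P = 434 and q = 460.
With the change applied: demand qd = 894 - 2P, supply qs = 6P - 2144.
Setting them equal: 894 - 2P = 6P - 2144 → 3038 = 8P, so P = 379.75 and q = 134.5.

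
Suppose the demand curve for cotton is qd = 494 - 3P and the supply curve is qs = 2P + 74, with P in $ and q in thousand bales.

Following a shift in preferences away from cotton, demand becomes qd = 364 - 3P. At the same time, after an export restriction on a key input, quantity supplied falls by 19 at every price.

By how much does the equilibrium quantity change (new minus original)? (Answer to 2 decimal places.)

-63.40

Before the shock: 494 - 3P = 2P + 74 ⇒ 420 = 5P ⇒ P = 84, q = 242.
The new curves are qd = 364 - 3P (demand) and qs = 2P + 55 (supply).
Clearing the new market: 364 - 3P = 2P + 55, so P = 61.8 and q = 178.6.
Δq = 178.6 − 242 = -63.40.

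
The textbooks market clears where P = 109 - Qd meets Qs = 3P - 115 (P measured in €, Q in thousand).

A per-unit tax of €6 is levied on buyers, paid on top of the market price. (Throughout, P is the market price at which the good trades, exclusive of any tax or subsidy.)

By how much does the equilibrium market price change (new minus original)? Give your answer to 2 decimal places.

Solve the original market: 109 - P = 3P - 115, hence P = 56 and Q = 53.
Since buyers pay the price plus the tax, the effective demand curve becomes Qd = 103 - P.
New equilibrium: 103 - P = 3P - 115 ⇒ 218 = 4P ⇒ P = 54.5, Q = 48.5.
ΔP = 54.5 − 56 = -1.50.

-1.50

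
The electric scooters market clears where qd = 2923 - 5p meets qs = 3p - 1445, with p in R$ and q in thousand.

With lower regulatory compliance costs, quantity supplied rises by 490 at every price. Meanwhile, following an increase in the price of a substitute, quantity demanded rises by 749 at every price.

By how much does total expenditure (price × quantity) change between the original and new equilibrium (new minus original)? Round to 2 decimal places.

Before the shock: 2923 - 5p = 3p - 1445 ⇒ 4368 = 8p ⇒ p = 546, q = 193.
After the shift, demand is qd = 3672 - 5p and supply is qs = 3p - 955.
New equilibrium: 3672 - 5p = 3p - 955 ⇒ 4627 = 8p ⇒ p = 578.375, q = 780.125.
Expenditure moves from 546×193 = 105378 to 578.375×780.125 = 451204.796875; change = +345826.80.

+345826.80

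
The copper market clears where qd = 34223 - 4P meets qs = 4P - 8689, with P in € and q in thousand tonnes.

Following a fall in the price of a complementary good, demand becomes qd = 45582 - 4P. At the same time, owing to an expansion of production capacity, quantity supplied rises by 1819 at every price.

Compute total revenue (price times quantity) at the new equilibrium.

Initially, 34223 - 4P = 4P - 8689, so 42912 = 8P and P = 5364, q = 12767.
The shock moves the curves to qd = 45582 - 4P and qs = 4P - 6870.
Setting them equal: 45582 - 4P = 4P - 6870 → 52452 = 8P, so P = 6556.5 and q = 19356.
New expenditure = 6556.5 × 19356 = 126907614.

126907614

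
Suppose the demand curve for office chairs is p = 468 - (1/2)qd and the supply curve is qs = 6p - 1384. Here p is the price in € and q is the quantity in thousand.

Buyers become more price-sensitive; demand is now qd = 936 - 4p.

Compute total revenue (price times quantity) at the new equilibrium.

Initially, 936 - 2p = 6p - 1384, so 2320 = 8p and p = 290, q = 356.
With the change applied: demand qd = 936 - 4p, supply qs = 6p - 1384.
Clearing the new market: 936 - 4p = 6p - 1384, so p = 232 and q = 8.
New expenditure = 232 × 8 = 1856.

1856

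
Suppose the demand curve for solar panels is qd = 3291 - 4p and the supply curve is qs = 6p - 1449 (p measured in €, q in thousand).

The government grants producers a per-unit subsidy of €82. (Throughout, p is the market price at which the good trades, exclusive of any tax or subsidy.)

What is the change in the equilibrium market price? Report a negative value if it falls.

-49.2

Solve the original market: 3291 - 4p = 6p - 1449, hence p = 474 and q = 1395.
Since sellers receive the price plus the subsidy, the effective supply curve becomes qs = 6p - 957.
Clearing the new market: 3291 - 4p = 6p - 957, so p = 424.8 and q = 1591.8.
Δp = 424.8 − 474 = -49.2.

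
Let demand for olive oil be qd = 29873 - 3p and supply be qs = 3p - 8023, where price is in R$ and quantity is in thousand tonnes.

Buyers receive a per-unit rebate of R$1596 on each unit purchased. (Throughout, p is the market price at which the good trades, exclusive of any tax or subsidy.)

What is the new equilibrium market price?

7114

Before the shock: 29873 - 3p = 3p - 8023 ⇒ 37896 = 6p ⇒ p = 6316, q = 10925.
Since buyers' out-of-pocket price is the market price minus the rebate, the effective demand curve becomes qd = 34661 - 3p.
Equate the new curves: 34661 - 3p = 3p - 8023, giving 42684 = 6p, p = 7114, q = 13319.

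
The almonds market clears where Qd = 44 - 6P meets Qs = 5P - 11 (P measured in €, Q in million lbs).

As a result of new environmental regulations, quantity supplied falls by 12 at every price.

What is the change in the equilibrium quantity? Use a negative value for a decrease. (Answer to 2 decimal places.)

Initially, 44 - 6P = 5P - 11, so 55 = 11P and P = 5, Q = 14.
The shock moves the curves to Qd = 44 - 6P and Qs = 5P - 23.
Clearing the new market: 44 - 6P = 5P - 23, so P = 67/11 ≈ 6.0909 and Q = 82/11 ≈ 7.4545.
ΔQ = 7.4545 − 14 = -6.55.

-6.55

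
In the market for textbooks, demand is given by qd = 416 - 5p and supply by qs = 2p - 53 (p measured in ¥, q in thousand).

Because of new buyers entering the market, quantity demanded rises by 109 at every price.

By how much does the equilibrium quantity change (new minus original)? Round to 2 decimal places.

+31.14

Original equilibrium: 416 - 5p = 2p - 53 gives 469 = 7p, so p = 67 and q = 81.
After the shift, demand is qd = 525 - 5p and supply is qs = 2p - 53.
Equate the new curves: 525 - 5p = 2p - 53, giving 578 = 7p, p = 578/7 ≈ 82.5714, q = 785/7 ≈ 112.1429.
Δq = 112.1429 − 81 = +31.14.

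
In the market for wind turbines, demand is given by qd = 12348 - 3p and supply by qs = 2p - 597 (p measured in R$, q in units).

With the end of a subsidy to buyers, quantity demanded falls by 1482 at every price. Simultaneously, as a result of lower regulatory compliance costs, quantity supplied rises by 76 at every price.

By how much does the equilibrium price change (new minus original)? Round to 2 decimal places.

Before the shock: 12348 - 3p = 2p - 597 ⇒ 12945 = 5p ⇒ p = 2589, q = 4581.
With the change applied: demand qd = 10866 - 3p, supply qs = 2p - 521.
Clearing the new market: 10866 - 3p = 2p - 521, so p = 2277.4 and q = 4033.8.
Δp = 2277.4 − 2589 = -311.60.

-311.60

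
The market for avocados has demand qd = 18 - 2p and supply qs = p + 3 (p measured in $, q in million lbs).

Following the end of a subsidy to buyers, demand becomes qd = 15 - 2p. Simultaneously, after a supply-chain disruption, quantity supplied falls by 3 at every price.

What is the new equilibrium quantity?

5

Solve the original market: 18 - 2p = p + 3, hence p = 5 and q = 8.
The shock moves the curves to qd = 15 - 2p and qs = p.
Clearing the new market: 15 - 2p = p, so p = 5 and q = 5.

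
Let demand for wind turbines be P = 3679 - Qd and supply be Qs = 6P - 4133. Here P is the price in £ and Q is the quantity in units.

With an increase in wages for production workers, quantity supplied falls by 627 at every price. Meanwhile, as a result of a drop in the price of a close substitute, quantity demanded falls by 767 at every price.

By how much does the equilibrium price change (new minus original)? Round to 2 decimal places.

-20.00

Original equilibrium: 3679 - P = 6P - 4133 gives 7812 = 7P, so P = 1116 and Q = 2563.
The shock moves the curves to Qd = 2912 - P and Qs = 6P - 4760.
New equilibrium: 2912 - P = 6P - 4760 ⇒ 7672 = 7P ⇒ P = 1096, Q = 1816.
ΔP = 1096 − 1116 = -20.00.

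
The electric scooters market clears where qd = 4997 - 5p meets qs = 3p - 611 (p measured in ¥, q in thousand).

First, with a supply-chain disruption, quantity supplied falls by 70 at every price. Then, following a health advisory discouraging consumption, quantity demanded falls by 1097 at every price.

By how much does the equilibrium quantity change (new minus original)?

-455.125

Original equilibrium: 4997 - 5p = 3p - 611 gives 5608 = 8p, so p = 701 and q = 1492.
The new curves are qd = 3900 - 5p (demand) and qs = 3p - 681 (supply).
Setting them equal: 3900 - 5p = 3p - 681 → 4581 = 8p, so p = 572.625 and q = 1036.875.
Δq = 1036.875 − 1492 = -455.125.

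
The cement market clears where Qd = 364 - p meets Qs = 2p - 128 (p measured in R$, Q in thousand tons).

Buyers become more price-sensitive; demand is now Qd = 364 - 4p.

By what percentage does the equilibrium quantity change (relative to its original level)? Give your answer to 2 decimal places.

-82.00

Initially, 364 - p = 2p - 128, so 492 = 3p and p = 164, Q = 200.
The shock moves the curves to Qd = 364 - 4p and Qs = 2p - 128.
Clearing the new market: 364 - 4p = 2p - 128, so p = 82 and Q = 36.
%ΔQ = (36 − 200) / 200 × 100 = -82.00%.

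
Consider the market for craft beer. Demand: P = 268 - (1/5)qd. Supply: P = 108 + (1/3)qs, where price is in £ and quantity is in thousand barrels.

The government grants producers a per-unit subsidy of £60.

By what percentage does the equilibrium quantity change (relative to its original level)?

Before the shock: 1340 - 5P = 3P - 324 ⇒ 1664 = 8P ⇒ P = 208, q = 300.
Since sellers receive the price plus the subsidy, the effective supply curve becomes qs = 3P - 144.
New equilibrium: 1340 - 5P = 3P - 144 ⇒ 1484 = 8P ⇒ P = 185.5, q = 412.5.
%Δq = (412.5 − 300) / 300 × 100 = +37.5%.

+37.5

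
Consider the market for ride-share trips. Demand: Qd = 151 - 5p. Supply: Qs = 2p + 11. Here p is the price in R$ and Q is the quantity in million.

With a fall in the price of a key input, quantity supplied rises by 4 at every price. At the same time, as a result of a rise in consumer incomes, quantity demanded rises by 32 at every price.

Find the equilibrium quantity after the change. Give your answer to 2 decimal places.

63.00

Before the shock: 151 - 5p = 2p + 11 ⇒ 140 = 7p ⇒ p = 20, Q = 51.
After the shift, demand is Qd = 183 - 5p and supply is Qs = 2p + 15.
New equilibrium: 183 - 5p = 2p + 15 ⇒ 168 = 7p ⇒ p = 24, Q = 63.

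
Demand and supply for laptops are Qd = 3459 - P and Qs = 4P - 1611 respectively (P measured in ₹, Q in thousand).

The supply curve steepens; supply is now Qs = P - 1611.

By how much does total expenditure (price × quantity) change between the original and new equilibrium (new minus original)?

Initially, 3459 - P = 4P - 1611, so 5070 = 5P and P = 1014, Q = 2445.
With the change applied: demand Qd = 3459 - P, supply Qs = P - 1611.
Setting them equal: 3459 - P = P - 1611 → 5070 = 2P, so P = 2535 and Q = 924.
Expenditure moves from 1014×2445 = 2479230 to 2535×924 = 2342340; change = -136890.

-136890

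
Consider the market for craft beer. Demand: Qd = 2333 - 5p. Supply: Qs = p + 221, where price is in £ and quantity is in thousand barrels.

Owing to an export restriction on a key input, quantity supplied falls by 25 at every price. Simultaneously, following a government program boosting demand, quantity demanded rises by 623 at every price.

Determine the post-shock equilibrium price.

Before the shock: 2333 - 5p = p + 221 ⇒ 2112 = 6p ⇒ p = 352, Q = 573.
After the shift, demand is Qd = 2956 - 5p and supply is Qs = p + 196.
New equilibrium: 2956 - 5p = p + 196 ⇒ 2760 = 6p ⇒ p = 460, Q = 656.

460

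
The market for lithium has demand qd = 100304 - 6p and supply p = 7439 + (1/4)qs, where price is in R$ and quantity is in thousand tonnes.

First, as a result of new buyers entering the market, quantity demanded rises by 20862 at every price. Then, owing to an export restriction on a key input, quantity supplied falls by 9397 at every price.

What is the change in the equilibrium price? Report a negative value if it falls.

Before the shock: 100304 - 6p = 4p - 29756 ⇒ 130060 = 10p ⇒ p = 13006, q = 22268.
With the change applied: demand qd = 121166 - 6p, supply qs = 4p - 39153.
New equilibrium: 121166 - 6p = 4p - 39153 ⇒ 160319 = 10p ⇒ p = 16031.9, q = 24974.6.
Δp = 16031.9 − 13006 = +3025.9.

+3025.9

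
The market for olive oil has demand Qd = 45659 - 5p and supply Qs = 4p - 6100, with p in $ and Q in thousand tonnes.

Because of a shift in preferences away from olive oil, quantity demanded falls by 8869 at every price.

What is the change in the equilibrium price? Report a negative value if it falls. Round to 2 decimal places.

-985.44

Solve the original market: 45659 - 5p = 4p - 6100, hence p = 5751 and Q = 16904.
After the shift, demand is Qd = 36790 - 5p and supply is Qs = 4p - 6100.
Clearing the new market: 36790 - 5p = 4p - 6100, so p = 42890/9 ≈ 4765.5556 and Q = 116660/9 ≈ 12962.2222.
Δp = 4765.5556 − 5751 = -985.44.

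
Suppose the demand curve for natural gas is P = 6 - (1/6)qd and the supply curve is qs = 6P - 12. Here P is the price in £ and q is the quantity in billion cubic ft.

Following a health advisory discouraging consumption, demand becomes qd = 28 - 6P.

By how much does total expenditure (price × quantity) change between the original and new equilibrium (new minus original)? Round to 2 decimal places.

Original equilibrium: 36 - 6P = 6P - 12 gives 48 = 12P, so P = 4 and q = 12.
With the change applied: demand qd = 28 - 6P, supply qs = 6P - 12.
Clearing the new market: 28 - 6P = 6P - 12, so P = 10/3 ≈ 3.3333 and q = 8.
Expenditure moves from 4×12 = 48 to 3.3333×8 = 26.6667; change = -21.33.

-21.33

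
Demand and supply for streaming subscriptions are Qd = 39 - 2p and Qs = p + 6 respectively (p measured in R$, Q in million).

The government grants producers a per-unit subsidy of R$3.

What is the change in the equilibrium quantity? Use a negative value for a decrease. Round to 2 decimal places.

Solve the original market: 39 - 2p = p + 6, hence p = 11 and Q = 17.
Since sellers receive the price plus the subsidy, the effective supply curve becomes Qs = p + 9.
Clearing the new market: 39 - 2p = p + 9, so p = 10 and Q = 19.
ΔQ = 19 − 17 = +2.00.

+2.00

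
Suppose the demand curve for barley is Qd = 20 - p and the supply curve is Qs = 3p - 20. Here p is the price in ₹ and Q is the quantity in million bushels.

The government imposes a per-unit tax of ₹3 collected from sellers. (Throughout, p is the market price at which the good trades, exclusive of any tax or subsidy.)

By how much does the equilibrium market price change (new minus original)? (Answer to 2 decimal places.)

+2.25

Initially, 20 - p = 3p - 20, so 40 = 4p and p = 10, Q = 10.
Since sellers keep the price net of the tax, the effective supply curve becomes Qs = 3p - 29.
New equilibrium: 20 - p = 3p - 29 ⇒ 49 = 4p ⇒ p = 12.25, Q = 7.75.
Δp = 12.25 − 10 = +2.25.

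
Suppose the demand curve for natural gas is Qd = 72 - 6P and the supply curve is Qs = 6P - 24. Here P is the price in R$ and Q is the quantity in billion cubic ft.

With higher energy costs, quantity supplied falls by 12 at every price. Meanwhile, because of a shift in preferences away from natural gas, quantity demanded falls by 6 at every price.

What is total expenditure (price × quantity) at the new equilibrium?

Before the shock: 72 - 6P = 6P - 24 ⇒ 96 = 12P ⇒ P = 8, Q = 24.
After the shift, demand is Qd = 66 - 6P and supply is Qs = 6P - 36.
Setting them equal: 66 - 6P = 6P - 36 → 102 = 12P, so P = 8.5 and Q = 15.
New expenditure = 8.5 × 15 = 127.5.

127.5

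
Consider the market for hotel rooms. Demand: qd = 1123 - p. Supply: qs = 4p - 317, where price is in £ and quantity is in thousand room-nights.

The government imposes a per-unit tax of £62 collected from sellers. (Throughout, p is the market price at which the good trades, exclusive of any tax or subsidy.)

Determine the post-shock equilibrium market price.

Solve the original market: 1123 - p = 4p - 317, hence p = 288 and q = 835.
Since sellers keep the price net of the tax, the effective supply curve becomes qs = 4p - 565.
Setting them equal: 1123 - p = 4p - 565 → 1688 = 5p, so p = 337.6 and q = 785.4.

337.6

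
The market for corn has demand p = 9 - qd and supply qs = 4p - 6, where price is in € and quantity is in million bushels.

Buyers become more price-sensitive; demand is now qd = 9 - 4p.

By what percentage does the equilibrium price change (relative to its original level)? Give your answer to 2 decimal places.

-37.50

Before the shock: 9 - p = 4p - 6 ⇒ 15 = 5p ⇒ p = 3, q = 6.
The new curves are qd = 9 - 4p (demand) and qs = 4p - 6 (supply).
New equilibrium: 9 - 4p = 4p - 6 ⇒ 15 = 8p ⇒ p = 1.875, q = 1.5.
%Δp = (1.875 − 3) / 3 × 100 = -37.50%.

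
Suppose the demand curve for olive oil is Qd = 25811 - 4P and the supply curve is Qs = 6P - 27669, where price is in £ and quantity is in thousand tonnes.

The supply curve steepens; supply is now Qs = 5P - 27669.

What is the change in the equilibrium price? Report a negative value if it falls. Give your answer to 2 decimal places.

Before the shock: 25811 - 4P = 6P - 27669 ⇒ 53480 = 10P ⇒ P = 5348, Q = 4419.
The shock moves the curves to Qd = 25811 - 4P and Qs = 5P - 27669.
New equilibrium: 25811 - 4P = 5P - 27669 ⇒ 53480 = 9P ⇒ P = 53480/9 ≈ 5942.2222, Q = 18379/9 ≈ 2042.1111.
ΔP = 5942.2222 − 5348 = +594.22.

+594.22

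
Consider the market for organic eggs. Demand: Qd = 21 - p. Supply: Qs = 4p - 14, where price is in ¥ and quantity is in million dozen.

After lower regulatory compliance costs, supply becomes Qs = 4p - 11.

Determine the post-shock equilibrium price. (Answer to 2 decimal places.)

6.40

Initially, 21 - p = 4p - 14, so 35 = 5p and p = 7, Q = 14.
After the shift, demand is Qd = 21 - p and supply is Qs = 4p - 11.
Equate the new curves: 21 - p = 4p - 11, giving 32 = 5p, p = 6.4, Q = 14.6.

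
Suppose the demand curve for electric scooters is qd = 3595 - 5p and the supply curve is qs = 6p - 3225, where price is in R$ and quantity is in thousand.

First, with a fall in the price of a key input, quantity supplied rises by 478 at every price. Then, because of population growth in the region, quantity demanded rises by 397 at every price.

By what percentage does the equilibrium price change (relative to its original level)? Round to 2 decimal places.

-1.19

Solve the original market: 3595 - 5p = 6p - 3225, hence p = 620 and q = 495.
After the shift, demand is qd = 3992 - 5p and supply is qs = 6p - 2747.
Setting them equal: 3992 - 5p = 6p - 2747 → 6739 = 11p, so p = 6739/11 ≈ 612.6364 and q = 10217/11 ≈ 928.8182.
%Δp = (612.6364 − 620) / 620 × 100 = -1.19%.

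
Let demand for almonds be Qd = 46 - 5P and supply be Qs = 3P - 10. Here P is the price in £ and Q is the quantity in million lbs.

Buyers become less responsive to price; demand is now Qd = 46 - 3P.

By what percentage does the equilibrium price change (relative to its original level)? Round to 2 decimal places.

+33.33

Solve the original market: 46 - 5P = 3P - 10, hence P = 7 and Q = 11.
With the change applied: demand Qd = 46 - 3P, supply Qs = 3P - 10.
New equilibrium: 46 - 3P = 3P - 10 ⇒ 56 = 6P ⇒ P = 28/3 ≈ 9.3333, Q = 18.
%ΔP = (9.3333 − 7) / 7 × 100 = +33.33%.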